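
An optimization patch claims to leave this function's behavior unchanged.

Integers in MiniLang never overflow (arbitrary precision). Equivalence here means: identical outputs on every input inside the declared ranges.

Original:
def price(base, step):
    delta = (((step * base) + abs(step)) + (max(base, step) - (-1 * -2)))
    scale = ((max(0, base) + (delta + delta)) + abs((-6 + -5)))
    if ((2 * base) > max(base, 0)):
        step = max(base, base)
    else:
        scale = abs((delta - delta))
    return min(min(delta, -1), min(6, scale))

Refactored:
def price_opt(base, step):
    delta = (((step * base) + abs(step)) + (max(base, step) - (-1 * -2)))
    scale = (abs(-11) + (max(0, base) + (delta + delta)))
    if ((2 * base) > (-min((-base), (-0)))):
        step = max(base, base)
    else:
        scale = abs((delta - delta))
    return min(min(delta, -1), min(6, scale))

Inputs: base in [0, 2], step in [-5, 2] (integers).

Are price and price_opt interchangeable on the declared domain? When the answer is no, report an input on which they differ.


The two are interchangeable: constant usage differs; min/max/abs usage differs; arithmetic usage differs, and every declared input agrees.
Tracing base=1, step=-3: price: delta := -1 | scale := 10 | ((2 * base) > max(base, 0)): true | step := 1 | result -1 | price_opt: delta := -1 | scale := 10 | ((2 * base) > (-min((-base), (-0)))): true | step := 1 | result -1 — matching result -1.
Across all 24 domain points the two functions coincide.
verdict: equivalent


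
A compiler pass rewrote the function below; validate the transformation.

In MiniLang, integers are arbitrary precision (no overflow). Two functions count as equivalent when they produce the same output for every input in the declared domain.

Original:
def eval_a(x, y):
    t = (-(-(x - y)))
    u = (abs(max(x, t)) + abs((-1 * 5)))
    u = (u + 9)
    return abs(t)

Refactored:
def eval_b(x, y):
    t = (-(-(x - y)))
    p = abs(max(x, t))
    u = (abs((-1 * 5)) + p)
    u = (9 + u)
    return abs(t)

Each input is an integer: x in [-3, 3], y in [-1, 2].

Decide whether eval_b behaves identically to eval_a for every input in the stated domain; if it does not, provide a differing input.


Comparing the listings, the differences include: local variable names differ, statement counts differ.
Tracing x=-3, y=1: eval_a: t := -4 | u := 8 | u := 17 | result 4 | eval_b: t := -4 | p := 3 | u := 8 | u := 17 | result 4 — matching result 4.
Across all 28 domain points the two functions coincide.
verdict: equivalent


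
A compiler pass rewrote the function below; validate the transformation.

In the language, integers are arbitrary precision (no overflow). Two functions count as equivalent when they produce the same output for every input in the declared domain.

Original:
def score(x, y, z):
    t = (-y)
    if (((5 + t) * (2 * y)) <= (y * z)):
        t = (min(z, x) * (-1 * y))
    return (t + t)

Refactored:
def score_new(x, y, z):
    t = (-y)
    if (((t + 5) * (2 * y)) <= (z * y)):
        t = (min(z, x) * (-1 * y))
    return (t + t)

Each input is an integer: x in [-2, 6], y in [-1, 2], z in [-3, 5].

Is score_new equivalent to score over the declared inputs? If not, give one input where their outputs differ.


The two versions differ — the changes include same computation, different form.
Spot check at x=6, y=-1, z=-3 — score: t becomes 1; next (((5 + t) * (2 * y)) <= (y * z)) evaluates to true; next t becomes -3; next final value -6. score_new: t becomes 1; next (((t + 5) * (2 * y)) <= (z * y)) evaluates to true; next t becomes -3; next final value -6. Both give -6.
Checked all 324 inputs in the declared domain: the outputs agree on every one.
verdict: equivalent


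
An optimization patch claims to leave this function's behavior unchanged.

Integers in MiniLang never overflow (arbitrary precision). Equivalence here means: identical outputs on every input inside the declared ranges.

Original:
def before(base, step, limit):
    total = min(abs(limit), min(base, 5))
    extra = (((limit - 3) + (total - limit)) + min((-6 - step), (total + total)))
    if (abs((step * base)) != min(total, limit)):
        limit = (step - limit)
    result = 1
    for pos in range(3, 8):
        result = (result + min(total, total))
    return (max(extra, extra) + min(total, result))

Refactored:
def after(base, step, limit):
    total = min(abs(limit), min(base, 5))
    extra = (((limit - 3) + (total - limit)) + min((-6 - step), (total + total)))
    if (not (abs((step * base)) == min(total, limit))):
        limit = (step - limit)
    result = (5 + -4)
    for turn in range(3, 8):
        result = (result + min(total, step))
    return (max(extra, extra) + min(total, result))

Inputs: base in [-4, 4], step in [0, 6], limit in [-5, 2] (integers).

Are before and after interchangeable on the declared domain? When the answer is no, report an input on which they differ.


The rewrite breaks on base=2, step=0, limit=-5, where the results are -5 and -6.
before: total = 2; extra = -7; (abs((step * base)) != min(total, limit)) -> true; limit = 5; result = 1; [pos=3]; result = 3; [pos=4]; result = 5; [pos=5]; result = 7; [pos=6]; result = 9; [pos=7]; result = 11; return -5
after: total = 2; extra = -7; (not (abs((step * base)) == min(total, limit))) -> true; limit = 5; result = 1; [turn=3]; result = 1; [turn=4]; result = 1; [turn=5]; result = 1; [turn=6]; result = 1; [turn=7]; result = 1; return -6
verdict: not equivalent; witness: base=2, step=0, limit=-5


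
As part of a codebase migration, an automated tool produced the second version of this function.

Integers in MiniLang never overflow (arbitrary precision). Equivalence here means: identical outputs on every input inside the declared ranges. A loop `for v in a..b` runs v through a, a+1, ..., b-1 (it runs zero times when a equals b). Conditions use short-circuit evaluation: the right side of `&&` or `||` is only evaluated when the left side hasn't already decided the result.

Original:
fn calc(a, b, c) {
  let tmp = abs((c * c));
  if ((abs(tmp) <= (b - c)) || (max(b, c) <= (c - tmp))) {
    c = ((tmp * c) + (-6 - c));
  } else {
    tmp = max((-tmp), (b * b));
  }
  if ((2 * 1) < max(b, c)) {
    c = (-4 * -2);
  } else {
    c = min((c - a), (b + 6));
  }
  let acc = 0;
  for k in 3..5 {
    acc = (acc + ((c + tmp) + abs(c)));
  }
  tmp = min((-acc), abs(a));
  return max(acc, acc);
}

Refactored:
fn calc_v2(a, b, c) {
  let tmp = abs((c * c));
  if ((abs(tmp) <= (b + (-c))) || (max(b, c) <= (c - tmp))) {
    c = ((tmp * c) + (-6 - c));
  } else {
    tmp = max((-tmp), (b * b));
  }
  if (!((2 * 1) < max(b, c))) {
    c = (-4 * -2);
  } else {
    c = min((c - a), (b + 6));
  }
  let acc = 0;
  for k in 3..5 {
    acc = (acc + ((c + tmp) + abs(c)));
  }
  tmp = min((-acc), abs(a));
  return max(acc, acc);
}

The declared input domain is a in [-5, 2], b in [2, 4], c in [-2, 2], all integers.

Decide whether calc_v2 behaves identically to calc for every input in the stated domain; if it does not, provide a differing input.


The rewrite breaks on a=-5, b=2, c=-2, where the results are 8 and 40.
calc: tmp becomes 4; next ((abs(tmp) <= (b - c)) || (max(b, c) <= (c - tmp))) evaluates to true; next c becomes -12; next ((2 * 1) < max(b, c)) evaluates to false; next c becomes -7; next acc becomes 0; next at k=3:; next acc becomes 4; next at k=4:; next acc becomes 8; next tmp becomes -8; next final value 8
calc_v2: tmp becomes 4; next ((abs(tmp) <= (b + (-c))) || (max(b, c) <= (c - tmp))) evaluates to true; next c becomes -12; next (!((2 * 1) < max(b, c))) evaluates to true; next c becomes 8; next acc becomes 0; next at k=3:; next acc becomes 20; next at k=4:; next acc becomes 40; next tmp becomes -40; next final value 40
verdict: not equivalent; witness: a=-5, b=2, c=-2


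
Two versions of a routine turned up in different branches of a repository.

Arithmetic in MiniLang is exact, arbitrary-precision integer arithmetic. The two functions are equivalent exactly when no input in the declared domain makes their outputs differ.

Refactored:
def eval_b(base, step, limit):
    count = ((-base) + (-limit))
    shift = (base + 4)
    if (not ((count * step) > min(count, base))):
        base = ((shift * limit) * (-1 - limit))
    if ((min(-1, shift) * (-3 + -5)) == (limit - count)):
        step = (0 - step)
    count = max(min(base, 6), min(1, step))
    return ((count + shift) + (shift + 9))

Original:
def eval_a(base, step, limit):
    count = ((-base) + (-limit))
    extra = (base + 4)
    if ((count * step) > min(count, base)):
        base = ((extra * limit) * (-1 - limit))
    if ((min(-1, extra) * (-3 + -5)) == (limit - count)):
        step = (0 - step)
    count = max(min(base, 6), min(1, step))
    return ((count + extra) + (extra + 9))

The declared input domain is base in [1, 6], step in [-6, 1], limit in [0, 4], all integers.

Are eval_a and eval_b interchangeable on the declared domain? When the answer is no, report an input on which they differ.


The rewrite breaks on base=1, step=-6, limit=0, where the results are 19 and 20.
eval_a: count becomes -1; next extra becomes 5; next ((count * step) > min(count, base)) evaluates to true; next base becomes 0; next ((min(-1, extra) * (-3 + -5)) == (limit - count)) evaluates to false; next count becomes 0; next final value 19
eval_b: count becomes -1; next shift becomes 5; next (not ((count * step) > min(count, base))) evaluates to false; next ((min(-1, shift) * (-3 + -5)) == (limit - count)) evaluates to false; next count becomes 1; next final value 20
verdict: not equivalent; witness: base=1, step=-6, limit=0


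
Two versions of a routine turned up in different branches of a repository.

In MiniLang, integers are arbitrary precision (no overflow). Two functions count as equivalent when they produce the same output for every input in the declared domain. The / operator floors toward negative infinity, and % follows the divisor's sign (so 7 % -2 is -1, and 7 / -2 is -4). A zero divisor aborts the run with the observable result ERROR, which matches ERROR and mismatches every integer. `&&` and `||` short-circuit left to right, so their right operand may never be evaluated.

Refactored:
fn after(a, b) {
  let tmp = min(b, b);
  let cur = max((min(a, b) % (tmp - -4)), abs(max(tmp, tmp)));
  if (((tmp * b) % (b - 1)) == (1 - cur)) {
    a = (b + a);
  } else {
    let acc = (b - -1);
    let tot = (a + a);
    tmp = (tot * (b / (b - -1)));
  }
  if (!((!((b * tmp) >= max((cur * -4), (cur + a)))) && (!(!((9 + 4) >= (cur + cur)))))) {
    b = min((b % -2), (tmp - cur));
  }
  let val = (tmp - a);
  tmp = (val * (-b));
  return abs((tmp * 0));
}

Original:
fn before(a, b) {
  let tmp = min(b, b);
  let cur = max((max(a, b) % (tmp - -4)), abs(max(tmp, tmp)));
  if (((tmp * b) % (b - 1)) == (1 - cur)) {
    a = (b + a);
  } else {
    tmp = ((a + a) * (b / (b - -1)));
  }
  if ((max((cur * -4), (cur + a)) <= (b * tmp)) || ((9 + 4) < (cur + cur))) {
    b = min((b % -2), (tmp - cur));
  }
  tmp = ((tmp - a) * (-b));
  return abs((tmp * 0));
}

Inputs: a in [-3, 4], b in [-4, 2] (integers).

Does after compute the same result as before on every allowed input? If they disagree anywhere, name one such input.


Take a=-3, b=-1.
before: tmp becomes -1; next cur becomes 2; next (((tmp * b) % (b - 1)) == (1 - cur)) evaluates to true; next a becomes -4; next ((max((cur * -4), (cur + a)) <= (b * tmp)) || ((9 + 4) < (cur + cur))) evaluates to true; next b becomes -3; next tmp becomes 9; next final value 0
after: tmp becomes -1; next cur becomes 1; next (((tmp * b) % (b - 1)) == (1 - cur)) evaluates to false; next acc becomes 0; next tot becomes -6; next hits division by zero so the output is ERROR
0 and ERROR differ, so these are not the same function on this domain.
verdict: not equivalent; witness: a=-3, b=-1


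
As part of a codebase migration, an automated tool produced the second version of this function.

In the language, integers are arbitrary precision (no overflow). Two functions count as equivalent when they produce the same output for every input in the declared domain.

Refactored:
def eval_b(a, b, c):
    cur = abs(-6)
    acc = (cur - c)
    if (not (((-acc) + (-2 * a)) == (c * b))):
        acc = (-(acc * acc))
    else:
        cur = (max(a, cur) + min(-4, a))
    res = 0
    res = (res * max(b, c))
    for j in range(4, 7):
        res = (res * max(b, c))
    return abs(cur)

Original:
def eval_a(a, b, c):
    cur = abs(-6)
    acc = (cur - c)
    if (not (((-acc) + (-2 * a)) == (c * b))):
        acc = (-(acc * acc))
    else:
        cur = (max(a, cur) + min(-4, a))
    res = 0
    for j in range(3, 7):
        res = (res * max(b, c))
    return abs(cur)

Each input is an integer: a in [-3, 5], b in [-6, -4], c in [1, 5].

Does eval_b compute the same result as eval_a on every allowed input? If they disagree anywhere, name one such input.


This is a faithful refactor — arithmetic usage differs, and min/max/abs usage differs, and statement counts differ, and loop structure differs, but the computed results match everywhere.
Tracing a=5, b=-5, c=5: eval_a: cur becomes 6; next acc becomes 1; next (not (((-acc) + (-2 * a)) == (c * b))) evaluates to true; next acc becomes -1; next res becomes 0; next at j=3:; next res becomes 0; next at j=4:; next res becomes 0; next at j=5:; next res becomes 0; next at j=6:; next res becomes 0; next final value 6 | eval_b: cur becomes 6; next acc becomes 1; next (not (((-acc) + (-2 * a)) == (c * b))) evaluates to true; next acc becomes -1; next res becomes 0; next res becomes 0; next at j=4:; next res becomes 0; next at j=5:; next res becomes 0; next at j=6:; next res becomes 0; next final value 6 — matching result 6.
Every one of the 135 inputs gives matching results.
verdict: equivalent


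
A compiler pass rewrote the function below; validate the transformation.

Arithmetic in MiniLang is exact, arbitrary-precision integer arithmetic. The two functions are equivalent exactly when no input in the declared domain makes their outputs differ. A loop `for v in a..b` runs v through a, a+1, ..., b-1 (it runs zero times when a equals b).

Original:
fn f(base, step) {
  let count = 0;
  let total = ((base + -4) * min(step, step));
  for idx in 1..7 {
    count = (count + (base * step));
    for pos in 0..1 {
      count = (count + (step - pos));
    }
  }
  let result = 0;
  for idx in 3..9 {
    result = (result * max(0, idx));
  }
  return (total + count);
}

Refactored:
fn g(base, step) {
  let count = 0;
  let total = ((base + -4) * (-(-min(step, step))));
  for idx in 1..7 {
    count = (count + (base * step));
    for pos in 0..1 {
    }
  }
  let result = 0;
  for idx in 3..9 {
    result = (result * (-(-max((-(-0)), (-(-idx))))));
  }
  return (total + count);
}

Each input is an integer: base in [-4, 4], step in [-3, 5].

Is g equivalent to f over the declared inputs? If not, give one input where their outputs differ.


At base=-4, step=-3: f gives 78, g gives 96.
verdict: not equivalent; witness: base=-4, step=-3


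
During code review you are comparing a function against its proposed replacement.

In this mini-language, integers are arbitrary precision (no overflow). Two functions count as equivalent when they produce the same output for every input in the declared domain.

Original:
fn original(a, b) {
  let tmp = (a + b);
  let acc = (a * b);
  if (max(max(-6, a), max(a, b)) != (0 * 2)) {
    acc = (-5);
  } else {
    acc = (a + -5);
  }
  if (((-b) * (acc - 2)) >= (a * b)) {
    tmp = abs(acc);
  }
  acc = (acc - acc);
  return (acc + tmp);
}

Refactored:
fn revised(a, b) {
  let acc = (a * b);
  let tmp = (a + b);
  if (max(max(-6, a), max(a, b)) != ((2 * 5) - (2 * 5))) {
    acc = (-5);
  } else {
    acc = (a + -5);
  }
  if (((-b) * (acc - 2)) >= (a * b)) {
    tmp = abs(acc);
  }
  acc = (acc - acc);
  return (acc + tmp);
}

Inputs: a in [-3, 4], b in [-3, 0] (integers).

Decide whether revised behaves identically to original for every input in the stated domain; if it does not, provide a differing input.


Reading the diff, among the changes: constant usage differs; and arithmetic usage differs.
Spot check at a=1, b=-2 — original: tmp = -1; acc = -2; (max(max(-6, a), max(a, b)) != (0 * 2)) -> true; acc = -5; (((-b) * (acc - 2)) >= (a * b)) -> false; acc = 0; return -1. revised: acc = -2; tmp = -1; (max(max(-6, a), max(a, b)) != ((2 * 5) - (2 * 5))) -> true; acc = -5; (((-b) * (acc - 2)) >= (a * b)) -> false; acc = 0; return -1. Both give -1.
Checked all 32 inputs in the declared domain: the outputs agree on every one.
verdict: equivalent


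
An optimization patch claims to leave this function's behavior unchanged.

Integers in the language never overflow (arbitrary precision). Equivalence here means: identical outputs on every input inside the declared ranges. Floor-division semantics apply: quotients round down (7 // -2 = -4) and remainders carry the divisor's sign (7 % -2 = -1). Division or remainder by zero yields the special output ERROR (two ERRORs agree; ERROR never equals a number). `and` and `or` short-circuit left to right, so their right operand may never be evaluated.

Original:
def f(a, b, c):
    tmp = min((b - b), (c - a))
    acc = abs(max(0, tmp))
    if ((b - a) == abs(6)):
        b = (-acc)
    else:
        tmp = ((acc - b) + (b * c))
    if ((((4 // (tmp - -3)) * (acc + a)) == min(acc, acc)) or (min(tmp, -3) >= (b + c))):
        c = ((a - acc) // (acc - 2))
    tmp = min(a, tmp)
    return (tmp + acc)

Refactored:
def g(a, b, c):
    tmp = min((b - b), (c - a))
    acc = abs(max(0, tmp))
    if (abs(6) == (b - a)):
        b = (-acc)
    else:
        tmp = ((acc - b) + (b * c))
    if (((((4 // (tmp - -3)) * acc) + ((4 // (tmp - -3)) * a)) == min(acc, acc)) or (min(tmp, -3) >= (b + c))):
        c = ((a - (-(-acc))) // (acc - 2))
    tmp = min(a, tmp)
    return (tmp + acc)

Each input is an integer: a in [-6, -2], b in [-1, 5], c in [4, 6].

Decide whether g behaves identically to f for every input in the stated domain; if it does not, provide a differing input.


Equivalent — the differences include arithmetic usage differs, constant usage differs, yet no declared input distinguishes the two.
Tracing a=-5, b=3, c=5: f: tmp = 0; acc = 0; ((b - a) == abs(6)) -> false; tmp = 12; ((((4 // (tmp - -3)) * (acc + a)) == min(acc, acc)) or (min(tmp, -3) >= (b + c))) -> true; c = 2; tmp = -5; return -5 | g: tmp = 0; acc = 0; (abs(6) == (b - a)) -> false; tmp = 12; (((((4 // (tmp - -3)) * acc) + ((4 // (tmp - -3)) * a)) == min(acc, acc)) or (min(tmp, -3) >= (b + c))) -> true; c = 2; tmp = -5; return -5 — matching result -5.
An exhaustive pass over the 105 declared inputs shows identical outputs.
verdict: equivalent


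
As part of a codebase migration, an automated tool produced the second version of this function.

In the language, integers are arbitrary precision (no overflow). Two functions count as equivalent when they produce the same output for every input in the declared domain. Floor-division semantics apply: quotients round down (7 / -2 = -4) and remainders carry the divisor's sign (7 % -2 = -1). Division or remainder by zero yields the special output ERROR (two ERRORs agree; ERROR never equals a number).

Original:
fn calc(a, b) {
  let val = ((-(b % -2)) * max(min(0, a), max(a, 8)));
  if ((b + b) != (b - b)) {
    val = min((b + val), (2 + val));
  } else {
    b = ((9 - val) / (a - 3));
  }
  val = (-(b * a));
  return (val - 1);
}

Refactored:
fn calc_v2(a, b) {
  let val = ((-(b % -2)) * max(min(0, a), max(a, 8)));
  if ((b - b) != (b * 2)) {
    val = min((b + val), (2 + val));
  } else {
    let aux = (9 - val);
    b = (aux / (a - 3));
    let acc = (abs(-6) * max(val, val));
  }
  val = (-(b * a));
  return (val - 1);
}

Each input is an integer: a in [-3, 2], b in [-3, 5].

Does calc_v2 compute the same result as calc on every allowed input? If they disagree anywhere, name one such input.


Equivalent — the differences include min/max/abs usage differs, and local variable names differ, and statement counts differ, and arithmetic usage differs, and constant usage differs, yet no declared input distinguishes the two.
Tracing a=2, b=-1: calc: val becomes 8; next ((b + b) != (b - b)) evaluates to true; next val becomes 7; next val becomes 2; next final value 1 | calc_v2: val becomes 8; next ((b - b) != (b * 2)) evaluates to true; next val becomes 7; next val becomes 2; next final value 1 — matching result 1.
Every one of the 54 inputs gives matching results.
verdict: equivalent


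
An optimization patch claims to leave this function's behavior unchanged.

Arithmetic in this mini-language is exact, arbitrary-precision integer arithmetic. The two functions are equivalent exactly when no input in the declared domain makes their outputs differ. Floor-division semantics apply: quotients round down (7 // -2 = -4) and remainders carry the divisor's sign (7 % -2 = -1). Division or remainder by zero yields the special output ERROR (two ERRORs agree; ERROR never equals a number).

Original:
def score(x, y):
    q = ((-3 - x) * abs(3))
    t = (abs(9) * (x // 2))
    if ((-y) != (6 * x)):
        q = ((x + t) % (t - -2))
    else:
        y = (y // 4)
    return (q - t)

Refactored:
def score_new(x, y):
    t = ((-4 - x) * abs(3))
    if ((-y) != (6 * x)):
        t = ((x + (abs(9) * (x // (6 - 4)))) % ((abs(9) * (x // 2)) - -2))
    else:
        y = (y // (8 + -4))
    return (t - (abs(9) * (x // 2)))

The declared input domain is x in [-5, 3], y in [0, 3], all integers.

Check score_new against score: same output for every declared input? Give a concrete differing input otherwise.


Try x=0, y=0.
score: q := -9 | t := 0 | ((-y) != (6 * x)): false | y := 0 | result -9
score_new: t := -12 | ((-y) != (6 * x)): false | y := 0 | result -12
-9 against -12: the behavior changed.
verdict: not equivalent; witness: x=0, y=0


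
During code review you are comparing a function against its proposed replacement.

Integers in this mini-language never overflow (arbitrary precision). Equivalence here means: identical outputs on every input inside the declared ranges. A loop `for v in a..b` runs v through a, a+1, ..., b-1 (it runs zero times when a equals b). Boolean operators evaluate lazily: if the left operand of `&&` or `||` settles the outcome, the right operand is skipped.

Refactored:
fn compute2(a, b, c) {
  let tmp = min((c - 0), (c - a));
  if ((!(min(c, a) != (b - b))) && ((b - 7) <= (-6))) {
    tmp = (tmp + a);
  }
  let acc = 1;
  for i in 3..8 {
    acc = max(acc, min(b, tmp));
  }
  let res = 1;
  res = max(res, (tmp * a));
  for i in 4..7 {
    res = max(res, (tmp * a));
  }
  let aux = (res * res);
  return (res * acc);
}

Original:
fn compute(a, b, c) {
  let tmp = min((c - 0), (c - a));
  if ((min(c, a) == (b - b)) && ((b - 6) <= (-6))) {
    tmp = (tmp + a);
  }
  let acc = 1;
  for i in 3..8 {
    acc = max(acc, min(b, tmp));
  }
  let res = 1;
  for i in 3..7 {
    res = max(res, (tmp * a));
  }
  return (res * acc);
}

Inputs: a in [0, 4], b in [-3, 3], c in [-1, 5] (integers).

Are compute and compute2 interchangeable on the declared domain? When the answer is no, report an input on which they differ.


The one real change (`6` became `7`) has no effect anywhere in the declared ranges; all 245 inputs agree.
verdict: equivalent


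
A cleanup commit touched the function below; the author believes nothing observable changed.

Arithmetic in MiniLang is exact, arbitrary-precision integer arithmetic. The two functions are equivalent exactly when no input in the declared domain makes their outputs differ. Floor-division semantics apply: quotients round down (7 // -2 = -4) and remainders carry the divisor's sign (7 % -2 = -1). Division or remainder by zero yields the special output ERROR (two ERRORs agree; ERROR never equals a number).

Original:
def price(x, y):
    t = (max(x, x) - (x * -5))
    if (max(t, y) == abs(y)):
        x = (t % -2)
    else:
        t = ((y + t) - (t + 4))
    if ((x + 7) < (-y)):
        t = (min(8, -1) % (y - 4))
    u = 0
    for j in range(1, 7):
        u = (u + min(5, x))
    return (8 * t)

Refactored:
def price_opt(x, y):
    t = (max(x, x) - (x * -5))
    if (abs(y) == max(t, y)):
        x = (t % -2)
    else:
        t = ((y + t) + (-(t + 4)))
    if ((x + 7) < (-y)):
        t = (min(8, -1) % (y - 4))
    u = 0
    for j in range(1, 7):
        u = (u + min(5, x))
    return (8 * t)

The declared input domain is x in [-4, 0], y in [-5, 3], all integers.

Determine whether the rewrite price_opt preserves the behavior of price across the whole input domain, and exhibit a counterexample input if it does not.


Side by side, the visible changes include: arithmetic usage differs.
Spot check at x=-4, y=0 — price: t = -24; (max(t, y) == abs(y)) -> true; x = 0; ((x + 7) < (-y)) -> false; u = 0; [j=1]; u = 0; [j=2]; u = 0; [j=3]; u = 0; [j=4]; u = 0; [j=5]; u = 0; [j=6]; u = 0; return -192. price_opt: t = -24; (abs(y) == max(t, y)) -> true; x = 0; ((x + 7) < (-y)) -> false; u = 0; [j=1]; u = 0; [j=2]; u = 0; [j=3]; u = 0; [j=4]; u = 0; [j=5]; u = 0; [j=6]; u = 0; return -192. Both give -192.
Sweeping the whole domain (45 inputs) finds no disagreement.
verdict: equivalent


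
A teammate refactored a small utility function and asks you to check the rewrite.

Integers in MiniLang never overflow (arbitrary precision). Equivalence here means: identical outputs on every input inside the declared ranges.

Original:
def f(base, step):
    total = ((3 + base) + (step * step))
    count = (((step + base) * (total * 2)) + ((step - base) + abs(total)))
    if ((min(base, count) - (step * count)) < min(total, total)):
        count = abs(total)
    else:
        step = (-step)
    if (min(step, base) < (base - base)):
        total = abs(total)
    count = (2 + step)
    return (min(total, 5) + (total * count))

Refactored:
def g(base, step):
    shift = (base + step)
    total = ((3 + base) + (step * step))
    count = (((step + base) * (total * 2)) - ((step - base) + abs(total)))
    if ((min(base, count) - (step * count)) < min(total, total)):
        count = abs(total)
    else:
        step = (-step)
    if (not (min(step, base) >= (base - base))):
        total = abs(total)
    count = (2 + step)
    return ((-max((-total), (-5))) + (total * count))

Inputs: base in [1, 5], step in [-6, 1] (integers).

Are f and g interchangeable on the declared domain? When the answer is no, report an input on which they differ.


base=2, step=-2 yields 41 from f but 5 from g.
verdict: not equivalent; witness: base=2, step=-2


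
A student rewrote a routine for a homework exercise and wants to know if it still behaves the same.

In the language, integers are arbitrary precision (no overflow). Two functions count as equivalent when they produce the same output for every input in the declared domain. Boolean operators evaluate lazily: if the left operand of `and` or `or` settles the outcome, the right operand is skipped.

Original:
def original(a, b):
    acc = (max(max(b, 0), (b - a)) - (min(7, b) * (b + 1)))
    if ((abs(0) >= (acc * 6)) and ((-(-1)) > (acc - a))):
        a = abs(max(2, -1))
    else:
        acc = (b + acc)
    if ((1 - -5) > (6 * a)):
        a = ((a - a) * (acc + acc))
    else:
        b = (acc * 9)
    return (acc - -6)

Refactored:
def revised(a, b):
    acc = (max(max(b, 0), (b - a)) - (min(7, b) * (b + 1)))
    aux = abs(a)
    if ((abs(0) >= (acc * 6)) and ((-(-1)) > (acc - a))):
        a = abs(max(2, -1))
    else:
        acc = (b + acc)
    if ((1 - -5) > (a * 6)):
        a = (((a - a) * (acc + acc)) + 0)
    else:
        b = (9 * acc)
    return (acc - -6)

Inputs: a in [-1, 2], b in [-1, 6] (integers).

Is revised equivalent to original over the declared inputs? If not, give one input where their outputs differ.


Reading the diff, among the changes: min/max/abs usage differs, and local variable names differ, and statement counts differ, and arithmetic usage differs, and constant usage differs.
One worked example (a=2, b=3) — original: acc := -9 | ((abs(0) >= (acc * 6)) and ((-(-1)) > (acc - a))): true | a := 2 | ((1 - -5) > (6 * a)): false | b := -81 | result -3; revised: acc := -9 | aux := 2 | ((abs(0) >= (acc * 6)) and ((-(-1)) > (acc - a))): true | a := 2 | ((1 - -5) > (a * 6)): false | b := -81 | result -3; agreement on -3.
Every one of the 32 inputs gives matching results.
verdict: equivalent


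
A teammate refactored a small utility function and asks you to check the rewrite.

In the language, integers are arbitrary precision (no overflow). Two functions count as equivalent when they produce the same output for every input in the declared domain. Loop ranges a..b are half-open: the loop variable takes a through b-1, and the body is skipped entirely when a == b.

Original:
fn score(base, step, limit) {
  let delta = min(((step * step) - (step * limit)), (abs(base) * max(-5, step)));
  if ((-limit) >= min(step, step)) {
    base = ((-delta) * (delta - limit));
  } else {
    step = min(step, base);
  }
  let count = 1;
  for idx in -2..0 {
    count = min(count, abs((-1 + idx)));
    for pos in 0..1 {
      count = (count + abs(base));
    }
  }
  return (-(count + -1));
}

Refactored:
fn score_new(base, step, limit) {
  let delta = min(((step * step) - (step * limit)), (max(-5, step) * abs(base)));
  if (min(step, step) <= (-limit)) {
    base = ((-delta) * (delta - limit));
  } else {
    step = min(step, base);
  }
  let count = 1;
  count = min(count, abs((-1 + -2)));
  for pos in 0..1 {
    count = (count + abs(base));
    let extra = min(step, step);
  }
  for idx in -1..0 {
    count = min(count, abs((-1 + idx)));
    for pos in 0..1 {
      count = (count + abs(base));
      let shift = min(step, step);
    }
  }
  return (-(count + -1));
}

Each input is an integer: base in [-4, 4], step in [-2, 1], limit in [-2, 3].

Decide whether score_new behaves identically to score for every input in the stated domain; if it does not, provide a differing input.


Equivalent — the differences include constant usage differs; and statement counts differ; and loop structure differs; and comparison usage differs; and local variable names differ; and arithmetic usage differs; and min/max/abs usage differs, yet no declared input distinguishes the two.
One worked example (base=4, step=-2, limit=-2) — score: delta = -8; ((-limit) >= min(step, step)) -> true; base = -48; count = 1; [idx=-2]; count = 1; [pos=0]; count = 49; [idx=-1]; count = 2; [pos=0]; count = 50; return -49; score_new: delta = -8; (min(step, step) <= (-limit)) -> true; base = -48; count = 1; count = 1; [pos=0]; count = 49; extra = -2; [idx=-1]; count = 2; [pos=0]; count = 50; shift = -2; return -49; agreement on -49.
Every one of the 216 inputs gives matching results.
verdict: equivalent


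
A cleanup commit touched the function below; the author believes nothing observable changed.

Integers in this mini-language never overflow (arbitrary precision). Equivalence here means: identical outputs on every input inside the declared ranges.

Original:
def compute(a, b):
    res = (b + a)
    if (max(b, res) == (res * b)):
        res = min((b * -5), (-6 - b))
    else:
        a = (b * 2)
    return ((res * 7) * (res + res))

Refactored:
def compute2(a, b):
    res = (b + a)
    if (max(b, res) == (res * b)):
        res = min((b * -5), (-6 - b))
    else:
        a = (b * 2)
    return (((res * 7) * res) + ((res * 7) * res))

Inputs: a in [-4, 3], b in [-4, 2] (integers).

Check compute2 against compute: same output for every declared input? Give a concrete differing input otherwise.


Behavior is preserved: although constant usage differs, arithmetic usage differs, the outputs never diverge.
One worked example (a=-4, b=2) — compute: res becomes -2; next (max(b, res) == (res * b)) evaluates to false; next a becomes 4; next final value 56; compute2: res becomes -2; next (max(b, res) == (res * b)) evaluates to false; next a becomes 4; next final value 56; agreement on 56.
Sweeping the whole domain (56 inputs) finds no disagreement.
verdict: equivalent


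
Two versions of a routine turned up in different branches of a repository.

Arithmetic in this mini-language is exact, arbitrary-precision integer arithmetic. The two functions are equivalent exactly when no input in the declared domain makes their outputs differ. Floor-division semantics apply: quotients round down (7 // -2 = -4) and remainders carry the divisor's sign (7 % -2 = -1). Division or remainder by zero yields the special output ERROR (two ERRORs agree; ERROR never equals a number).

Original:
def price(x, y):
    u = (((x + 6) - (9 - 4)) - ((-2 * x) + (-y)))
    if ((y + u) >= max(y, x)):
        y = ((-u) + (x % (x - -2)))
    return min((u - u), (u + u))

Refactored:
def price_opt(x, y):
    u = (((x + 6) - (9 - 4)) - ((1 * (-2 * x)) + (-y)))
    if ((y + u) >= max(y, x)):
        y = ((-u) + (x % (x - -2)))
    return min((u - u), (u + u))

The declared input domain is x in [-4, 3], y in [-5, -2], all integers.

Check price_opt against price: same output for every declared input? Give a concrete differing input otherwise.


Behavior is preserved: although constant usage differs, plus arithmetic usage differs, the outputs never diverge.
As a probe, take x=-3, y=-5: price runs u := -13 | ((y + u) >= max(y, x)): false | result -26; price_opt runs u := -13 | ((y + u) >= max(y, x)): false | result -26; both end at -26.
Sweeping the whole domain (32 inputs) finds no disagreement.
verdict: equivalent


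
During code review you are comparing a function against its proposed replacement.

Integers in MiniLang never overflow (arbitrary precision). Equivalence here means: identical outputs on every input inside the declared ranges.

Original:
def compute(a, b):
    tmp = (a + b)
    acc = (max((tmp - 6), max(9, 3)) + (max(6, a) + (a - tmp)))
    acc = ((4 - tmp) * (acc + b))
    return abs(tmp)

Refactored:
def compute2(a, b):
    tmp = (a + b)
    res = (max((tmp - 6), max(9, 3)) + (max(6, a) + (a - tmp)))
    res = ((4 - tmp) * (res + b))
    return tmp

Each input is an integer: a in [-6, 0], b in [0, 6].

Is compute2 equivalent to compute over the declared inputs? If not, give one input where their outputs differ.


Not equivalent: a=-6, b=0 separates them (6 vs -6).
compute: tmp=-6, then acc=15, then acc=150, then returns 6
compute2: tmp=-6, then res=15, then res=150, then returns -6
verdict: not equivalent; witness: a=-6, b=0


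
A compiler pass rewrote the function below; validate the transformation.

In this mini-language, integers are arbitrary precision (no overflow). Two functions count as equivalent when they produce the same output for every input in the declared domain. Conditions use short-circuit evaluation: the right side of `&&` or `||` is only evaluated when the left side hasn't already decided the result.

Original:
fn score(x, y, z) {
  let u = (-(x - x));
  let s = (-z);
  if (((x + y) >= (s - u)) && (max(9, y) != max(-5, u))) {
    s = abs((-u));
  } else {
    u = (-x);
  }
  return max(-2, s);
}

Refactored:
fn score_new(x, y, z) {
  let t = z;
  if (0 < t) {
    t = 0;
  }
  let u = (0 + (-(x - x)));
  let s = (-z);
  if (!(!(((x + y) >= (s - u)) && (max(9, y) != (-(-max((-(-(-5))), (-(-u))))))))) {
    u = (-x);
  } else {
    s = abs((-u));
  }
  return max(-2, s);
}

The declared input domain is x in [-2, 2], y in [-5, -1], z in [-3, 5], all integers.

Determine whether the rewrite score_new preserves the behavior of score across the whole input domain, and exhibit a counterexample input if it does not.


Evaluate both at x=-2, y=-5, z=-3.
score: u=0, then s=3, then (((x + y) >= (s - u)) && (max(9, y) != max(-5, u))) is false, then u=2, then returns 3
score_new: t=-3, then (0 < t) is false, then u=0, then s=3, then (!(!(((x + y) >= (s - u)) && (max(9, y) != (-(-max((-(-(-5))), (-(-u))))))))) is false, then s=0, then returns 0
3 and 0 differ, so these are not the same function on this domain.
verdict: not equivalent; witness: x=-2, y=-5, z=-3


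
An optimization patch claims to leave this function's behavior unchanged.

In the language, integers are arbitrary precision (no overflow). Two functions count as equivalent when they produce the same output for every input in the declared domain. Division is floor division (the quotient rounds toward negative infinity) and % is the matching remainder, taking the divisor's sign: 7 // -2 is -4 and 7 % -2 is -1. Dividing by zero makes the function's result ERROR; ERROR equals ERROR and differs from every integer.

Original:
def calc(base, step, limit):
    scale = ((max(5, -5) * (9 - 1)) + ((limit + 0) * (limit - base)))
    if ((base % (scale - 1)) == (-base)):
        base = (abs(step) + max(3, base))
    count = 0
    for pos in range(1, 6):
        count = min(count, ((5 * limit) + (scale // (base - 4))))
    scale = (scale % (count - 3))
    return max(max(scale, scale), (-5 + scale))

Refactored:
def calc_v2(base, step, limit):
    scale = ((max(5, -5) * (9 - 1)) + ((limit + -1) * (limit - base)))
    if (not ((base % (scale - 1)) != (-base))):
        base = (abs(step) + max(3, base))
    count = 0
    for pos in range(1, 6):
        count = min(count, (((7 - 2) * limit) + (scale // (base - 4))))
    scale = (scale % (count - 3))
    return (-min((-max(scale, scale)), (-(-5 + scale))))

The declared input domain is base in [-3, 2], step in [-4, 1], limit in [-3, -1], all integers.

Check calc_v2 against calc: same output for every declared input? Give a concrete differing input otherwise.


Not equivalent: base=-3, step=-4, limit=-2 separates them (0 vs -1).
calc: scale becomes 38; next ((base % (scale - 1)) == (-base)) evaluates to false; next count becomes 0; next at pos=1:; next count becomes -16; next at pos=2:; next count becomes -16; next at pos=3:; next count becomes -16; next at pos=4:; next count becomes -16; next at pos=5:; next count becomes -16; next scale becomes 0; next final value 0
calc_v2: scale becomes 37; next (not ((base % (scale - 1)) != (-base))) evaluates to false; next count becomes 0; next at pos=1:; next count becomes -16; next at pos=2:; next count becomes -16; next at pos=3:; next count becomes -16; next at pos=4:; next count becomes -16; next at pos=5:; next count becomes -16; next scale becomes -1; next final value -1
verdict: not equivalent; witness: base=-3, step=-4, limit=-2


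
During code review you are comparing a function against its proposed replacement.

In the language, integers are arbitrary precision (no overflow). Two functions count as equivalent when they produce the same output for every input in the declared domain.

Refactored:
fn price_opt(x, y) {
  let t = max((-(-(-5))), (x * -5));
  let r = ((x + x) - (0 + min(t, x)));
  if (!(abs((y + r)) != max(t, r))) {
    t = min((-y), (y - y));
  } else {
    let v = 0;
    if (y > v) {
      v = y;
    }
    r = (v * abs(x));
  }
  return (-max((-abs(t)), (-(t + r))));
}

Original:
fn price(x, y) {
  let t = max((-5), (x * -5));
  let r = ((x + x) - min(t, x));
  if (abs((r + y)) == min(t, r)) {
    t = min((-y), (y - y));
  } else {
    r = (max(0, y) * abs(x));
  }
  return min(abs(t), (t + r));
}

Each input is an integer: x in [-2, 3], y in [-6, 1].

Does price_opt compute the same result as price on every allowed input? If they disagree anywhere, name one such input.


Try x=-1, y=-4.
price: t = 5; r = -1; (abs((r + y)) == min(t, r)) -> false; r = 0; return 5
price_opt: t = 5; r = -1; (!(abs((y + r)) != max(t, r))) -> true; t = 0; return -1
5 != -1, so the rewrite changes behavior.
verdict: not equivalent; witness: x=-1, y=-4


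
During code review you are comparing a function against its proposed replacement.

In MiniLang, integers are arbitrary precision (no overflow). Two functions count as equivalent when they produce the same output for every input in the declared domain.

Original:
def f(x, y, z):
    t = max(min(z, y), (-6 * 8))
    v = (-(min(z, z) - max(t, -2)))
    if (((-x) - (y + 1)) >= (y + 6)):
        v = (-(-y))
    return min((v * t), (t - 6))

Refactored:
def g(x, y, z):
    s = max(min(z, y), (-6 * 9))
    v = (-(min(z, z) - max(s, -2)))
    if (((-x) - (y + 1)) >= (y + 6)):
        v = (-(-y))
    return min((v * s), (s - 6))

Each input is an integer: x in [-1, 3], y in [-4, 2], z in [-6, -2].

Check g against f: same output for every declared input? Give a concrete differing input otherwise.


The suspicious edit (`8` became `9`) never changes the result for any input inside the declared domain.
One worked example (x=1, y=2, z=-4) — f: t = -4; v = 2; (((-x) - (y + 1)) >= (y + 6)) -> false; return -10; g: s = -4; v = 2; (((-x) - (y + 1)) >= (y + 6)) -> false; return -10; agreement on -10.
Across all 175 domain points the two functions coincide.
verdict: equivalent
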